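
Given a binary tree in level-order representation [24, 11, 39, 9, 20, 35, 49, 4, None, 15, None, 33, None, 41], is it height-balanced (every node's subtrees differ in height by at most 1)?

Tree (level-order array): [24, 11, 39, 9, 20, 35, 49, 4, None, 15, None, 33, None, 41]
Definition: a tree is height-balanced if, at every node, |h(left) - h(right)| <= 1 (empty subtree has height -1).
Bottom-up per-node check:
  node 4: h_left=-1, h_right=-1, diff=0 [OK], height=0
  node 9: h_left=0, h_right=-1, diff=1 [OK], height=1
  node 15: h_left=-1, h_right=-1, diff=0 [OK], height=0
  node 20: h_left=0, h_right=-1, diff=1 [OK], height=1
  node 11: h_left=1, h_right=1, diff=0 [OK], height=2
  node 33: h_left=-1, h_right=-1, diff=0 [OK], height=0
  node 35: h_left=0, h_right=-1, diff=1 [OK], height=1
  node 41: h_left=-1, h_right=-1, diff=0 [OK], height=0
  node 49: h_left=0, h_right=-1, diff=1 [OK], height=1
  node 39: h_left=1, h_right=1, diff=0 [OK], height=2
  node 24: h_left=2, h_right=2, diff=0 [OK], height=3
All nodes satisfy the balance condition.
Result: Balanced


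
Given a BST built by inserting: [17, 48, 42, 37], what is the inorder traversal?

Tree insertion order: [17, 48, 42, 37]
Tree (level-order array): [17, None, 48, 42, None, 37]
Inorder traversal: [17, 37, 42, 48]


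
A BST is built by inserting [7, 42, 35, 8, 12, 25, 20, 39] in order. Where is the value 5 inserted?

Starting tree (level order): [7, None, 42, 35, None, 8, 39, None, 12, None, None, None, 25, 20]
Insertion path: 7
Result: insert 5 as left child of 7
Final tree (level order): [7, 5, 42, None, None, 35, None, 8, 39, None, 12, None, None, None, 25, 20]


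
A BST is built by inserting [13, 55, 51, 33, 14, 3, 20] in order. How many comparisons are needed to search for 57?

Search path for 57: 13 -> 55
Found: False
Comparisons: 2


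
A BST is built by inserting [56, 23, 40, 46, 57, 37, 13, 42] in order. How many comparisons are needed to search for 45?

Search path for 45: 56 -> 23 -> 40 -> 46 -> 42
Found: False
Comparisons: 5


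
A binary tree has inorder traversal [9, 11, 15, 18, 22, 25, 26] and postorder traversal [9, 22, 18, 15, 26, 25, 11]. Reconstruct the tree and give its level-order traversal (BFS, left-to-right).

Inorder:   [9, 11, 15, 18, 22, 25, 26]
Postorder: [9, 22, 18, 15, 26, 25, 11]
Algorithm: postorder visits root last, so walk postorder right-to-left;
each value is the root of the current inorder slice — split it at that
value, recurse on the right subtree first, then the left.
Recursive splits:
  root=11; inorder splits into left=[9], right=[15, 18, 22, 25, 26]
  root=25; inorder splits into left=[15, 18, 22], right=[26]
  root=26; inorder splits into left=[], right=[]
  root=15; inorder splits into left=[], right=[18, 22]
  root=18; inorder splits into left=[], right=[22]
  root=22; inorder splits into left=[], right=[]
  root=9; inorder splits into left=[], right=[]
Reconstructed level-order: [11, 9, 25, 15, 26, 18, 22]


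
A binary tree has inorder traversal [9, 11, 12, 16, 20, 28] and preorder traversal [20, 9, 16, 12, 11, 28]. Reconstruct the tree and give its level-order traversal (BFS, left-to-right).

Inorder:  [9, 11, 12, 16, 20, 28]
Preorder: [20, 9, 16, 12, 11, 28]
Algorithm: preorder visits root first, so consume preorder in order;
for each root, split the current inorder slice at that value into
left-subtree inorder and right-subtree inorder, then recurse.
Recursive splits:
  root=20; inorder splits into left=[9, 11, 12, 16], right=[28]
  root=9; inorder splits into left=[], right=[11, 12, 16]
  root=16; inorder splits into left=[11, 12], right=[]
  root=12; inorder splits into left=[11], right=[]
  root=11; inorder splits into left=[], right=[]
  root=28; inorder splits into left=[], right=[]
Reconstructed level-order: [20, 9, 28, 16, 12, 11]


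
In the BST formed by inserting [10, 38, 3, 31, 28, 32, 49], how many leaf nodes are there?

Tree built from: [10, 38, 3, 31, 28, 32, 49]
Tree (level-order array): [10, 3, 38, None, None, 31, 49, 28, 32]
Rule: A leaf has 0 children.
Per-node child counts:
  node 10: 2 child(ren)
  node 3: 0 child(ren)
  node 38: 2 child(ren)
  node 31: 2 child(ren)
  node 28: 0 child(ren)
  node 32: 0 child(ren)
  node 49: 0 child(ren)
Matching nodes: [3, 28, 32, 49]
Count of leaf nodes: 4


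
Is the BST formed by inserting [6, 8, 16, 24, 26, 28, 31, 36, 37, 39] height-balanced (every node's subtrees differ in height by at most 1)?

Tree (level-order array): [6, None, 8, None, 16, None, 24, None, 26, None, 28, None, 31, None, 36, None, 37, None, 39]
Definition: a tree is height-balanced if, at every node, |h(left) - h(right)| <= 1 (empty subtree has height -1).
Bottom-up per-node check:
  node 39: h_left=-1, h_right=-1, diff=0 [OK], height=0
  node 37: h_left=-1, h_right=0, diff=1 [OK], height=1
  node 36: h_left=-1, h_right=1, diff=2 [FAIL (|-1-1|=2 > 1)], height=2
  node 31: h_left=-1, h_right=2, diff=3 [FAIL (|-1-2|=3 > 1)], height=3
  node 28: h_left=-1, h_right=3, diff=4 [FAIL (|-1-3|=4 > 1)], height=4
  node 26: h_left=-1, h_right=4, diff=5 [FAIL (|-1-4|=5 > 1)], height=5
  node 24: h_left=-1, h_right=5, diff=6 [FAIL (|-1-5|=6 > 1)], height=6
  node 16: h_left=-1, h_right=6, diff=7 [FAIL (|-1-6|=7 > 1)], height=7
  node 8: h_left=-1, h_right=7, diff=8 [FAIL (|-1-7|=8 > 1)], height=8
  node 6: h_left=-1, h_right=8, diff=9 [FAIL (|-1-8|=9 > 1)], height=9
Node 36 violates the condition: |-1 - 1| = 2 > 1.
Result: Not balanced


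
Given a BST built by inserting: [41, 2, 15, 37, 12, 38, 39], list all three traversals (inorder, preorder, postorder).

Tree insertion order: [41, 2, 15, 37, 12, 38, 39]
Tree (level-order array): [41, 2, None, None, 15, 12, 37, None, None, None, 38, None, 39]
Inorder (L, root, R): [2, 12, 15, 37, 38, 39, 41]
Preorder (root, L, R): [41, 2, 15, 12, 37, 38, 39]
Postorder (L, R, root): [12, 39, 38, 37, 15, 2, 41]


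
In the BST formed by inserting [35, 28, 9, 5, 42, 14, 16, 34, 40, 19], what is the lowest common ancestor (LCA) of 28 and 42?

Tree insertion order: [35, 28, 9, 5, 42, 14, 16, 34, 40, 19]
Tree (level-order array): [35, 28, 42, 9, 34, 40, None, 5, 14, None, None, None, None, None, None, None, 16, None, 19]
In a BST, the LCA of p=28, q=42 is the first node v on the
root-to-leaf path with p <= v <= q (go left if both < v, right if both > v).
Walk from root:
  at 35: 28 <= 35 <= 42, this is the LCA
LCA = 35


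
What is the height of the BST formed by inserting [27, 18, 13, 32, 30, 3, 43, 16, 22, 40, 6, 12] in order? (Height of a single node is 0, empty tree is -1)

Insertion order: [27, 18, 13, 32, 30, 3, 43, 16, 22, 40, 6, 12]
Tree (level-order array): [27, 18, 32, 13, 22, 30, 43, 3, 16, None, None, None, None, 40, None, None, 6, None, None, None, None, None, 12]
Compute height bottom-up (empty subtree = -1):
  height(12) = 1 + max(-1, -1) = 0
  height(6) = 1 + max(-1, 0) = 1
  height(3) = 1 + max(-1, 1) = 2
  height(16) = 1 + max(-1, -1) = 0
  height(13) = 1 + max(2, 0) = 3
  height(22) = 1 + max(-1, -1) = 0
  height(18) = 1 + max(3, 0) = 4
  height(30) = 1 + max(-1, -1) = 0
  height(40) = 1 + max(-1, -1) = 0
  height(43) = 1 + max(0, -1) = 1
  height(32) = 1 + max(0, 1) = 2
  height(27) = 1 + max(4, 2) = 5
Height = 5


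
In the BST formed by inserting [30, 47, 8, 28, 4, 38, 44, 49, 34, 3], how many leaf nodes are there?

Tree built from: [30, 47, 8, 28, 4, 38, 44, 49, 34, 3]
Tree (level-order array): [30, 8, 47, 4, 28, 38, 49, 3, None, None, None, 34, 44]
Rule: A leaf has 0 children.
Per-node child counts:
  node 30: 2 child(ren)
  node 8: 2 child(ren)
  node 4: 1 child(ren)
  node 3: 0 child(ren)
  node 28: 0 child(ren)
  node 47: 2 child(ren)
  node 38: 2 child(ren)
  node 34: 0 child(ren)
  node 44: 0 child(ren)
  node 49: 0 child(ren)
Matching nodes: [3, 28, 34, 44, 49]
Count of leaf nodes: 5


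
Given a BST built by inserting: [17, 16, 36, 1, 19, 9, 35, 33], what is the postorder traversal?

Tree insertion order: [17, 16, 36, 1, 19, 9, 35, 33]
Tree (level-order array): [17, 16, 36, 1, None, 19, None, None, 9, None, 35, None, None, 33]
Postorder traversal: [9, 1, 16, 33, 35, 19, 36, 17]


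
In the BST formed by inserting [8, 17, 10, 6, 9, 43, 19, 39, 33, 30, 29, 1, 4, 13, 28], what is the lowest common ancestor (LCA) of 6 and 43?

Tree insertion order: [8, 17, 10, 6, 9, 43, 19, 39, 33, 30, 29, 1, 4, 13, 28]
Tree (level-order array): [8, 6, 17, 1, None, 10, 43, None, 4, 9, 13, 19, None, None, None, None, None, None, None, None, 39, 33, None, 30, None, 29, None, 28]
In a BST, the LCA of p=6, q=43 is the first node v on the
root-to-leaf path with p <= v <= q (go left if both < v, right if both > v).
Walk from root:
  at 8: 6 <= 8 <= 43, this is the LCA
LCA = 8


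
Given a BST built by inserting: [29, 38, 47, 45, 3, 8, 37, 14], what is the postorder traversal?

Tree insertion order: [29, 38, 47, 45, 3, 8, 37, 14]
Tree (level-order array): [29, 3, 38, None, 8, 37, 47, None, 14, None, None, 45]
Postorder traversal: [14, 8, 3, 37, 45, 47, 38, 29]


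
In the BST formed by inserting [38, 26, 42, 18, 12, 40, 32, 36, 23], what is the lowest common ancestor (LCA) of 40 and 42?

Tree insertion order: [38, 26, 42, 18, 12, 40, 32, 36, 23]
Tree (level-order array): [38, 26, 42, 18, 32, 40, None, 12, 23, None, 36]
In a BST, the LCA of p=40, q=42 is the first node v on the
root-to-leaf path with p <= v <= q (go left if both < v, right if both > v).
Walk from root:
  at 38: both 40 and 42 > 38, go right
  at 42: 40 <= 42 <= 42, this is the LCA
LCA = 42


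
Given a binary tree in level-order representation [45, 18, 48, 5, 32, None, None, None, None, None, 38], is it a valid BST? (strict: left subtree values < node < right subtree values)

Level-order array: [45, 18, 48, 5, 32, None, None, None, None, None, 38]
Validate using subtree bounds (lo, hi): at each node, require lo < value < hi,
then recurse left with hi=value and right with lo=value.
Preorder trace (stopping at first violation):
  at node 45 with bounds (-inf, +inf): OK
  at node 18 with bounds (-inf, 45): OK
  at node 5 with bounds (-inf, 18): OK
  at node 32 with bounds (18, 45): OK
  at node 38 with bounds (32, 45): OK
  at node 48 with bounds (45, +inf): OK
No violation found at any node.
Result: Valid BST


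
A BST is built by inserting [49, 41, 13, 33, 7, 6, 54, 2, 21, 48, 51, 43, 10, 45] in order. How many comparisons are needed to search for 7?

Search path for 7: 49 -> 41 -> 13 -> 7
Found: True
Comparisons: 4


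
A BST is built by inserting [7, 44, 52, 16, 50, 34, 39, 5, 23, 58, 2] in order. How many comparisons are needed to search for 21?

Search path for 21: 7 -> 44 -> 16 -> 34 -> 23
Found: False
Comparisons: 5


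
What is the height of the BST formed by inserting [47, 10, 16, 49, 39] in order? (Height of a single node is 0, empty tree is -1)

Insertion order: [47, 10, 16, 49, 39]
Tree (level-order array): [47, 10, 49, None, 16, None, None, None, 39]
Compute height bottom-up (empty subtree = -1):
  height(39) = 1 + max(-1, -1) = 0
  height(16) = 1 + max(-1, 0) = 1
  height(10) = 1 + max(-1, 1) = 2
  height(49) = 1 + max(-1, -1) = 0
  height(47) = 1 + max(2, 0) = 3
Height = 3


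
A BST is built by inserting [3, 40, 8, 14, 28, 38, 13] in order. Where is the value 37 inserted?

Starting tree (level order): [3, None, 40, 8, None, None, 14, 13, 28, None, None, None, 38]
Insertion path: 3 -> 40 -> 8 -> 14 -> 28 -> 38
Result: insert 37 as left child of 38
Final tree (level order): [3, None, 40, 8, None, None, 14, 13, 28, None, None, None, 38, 37]


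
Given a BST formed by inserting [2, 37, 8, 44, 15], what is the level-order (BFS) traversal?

Tree insertion order: [2, 37, 8, 44, 15]
Tree (level-order array): [2, None, 37, 8, 44, None, 15]
BFS from the root, enqueuing left then right child of each popped node:
  queue [2] -> pop 2, enqueue [37], visited so far: [2]
  queue [37] -> pop 37, enqueue [8, 44], visited so far: [2, 37]
  queue [8, 44] -> pop 8, enqueue [15], visited so far: [2, 37, 8]
  queue [44, 15] -> pop 44, enqueue [none], visited so far: [2, 37, 8, 44]
  queue [15] -> pop 15, enqueue [none], visited so far: [2, 37, 8, 44, 15]
Result: [2, 37, 8, 44, 15]


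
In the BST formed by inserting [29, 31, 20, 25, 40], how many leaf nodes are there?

Tree built from: [29, 31, 20, 25, 40]
Tree (level-order array): [29, 20, 31, None, 25, None, 40]
Rule: A leaf has 0 children.
Per-node child counts:
  node 29: 2 child(ren)
  node 20: 1 child(ren)
  node 25: 0 child(ren)
  node 31: 1 child(ren)
  node 40: 0 child(ren)
Matching nodes: [25, 40]
Count of leaf nodes: 2


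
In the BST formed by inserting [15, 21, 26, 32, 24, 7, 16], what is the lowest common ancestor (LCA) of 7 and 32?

Tree insertion order: [15, 21, 26, 32, 24, 7, 16]
Tree (level-order array): [15, 7, 21, None, None, 16, 26, None, None, 24, 32]
In a BST, the LCA of p=7, q=32 is the first node v on the
root-to-leaf path with p <= v <= q (go left if both < v, right if both > v).
Walk from root:
  at 15: 7 <= 15 <= 32, this is the LCA
LCA = 15


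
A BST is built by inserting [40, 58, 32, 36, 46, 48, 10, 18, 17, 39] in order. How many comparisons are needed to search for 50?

Search path for 50: 40 -> 58 -> 46 -> 48
Found: False
Comparisons: 4


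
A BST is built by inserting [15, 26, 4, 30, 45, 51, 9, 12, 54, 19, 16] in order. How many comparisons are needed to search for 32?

Search path for 32: 15 -> 26 -> 30 -> 45
Found: False
Comparisons: 4


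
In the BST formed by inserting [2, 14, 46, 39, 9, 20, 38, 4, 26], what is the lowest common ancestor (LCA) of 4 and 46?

Tree insertion order: [2, 14, 46, 39, 9, 20, 38, 4, 26]
Tree (level-order array): [2, None, 14, 9, 46, 4, None, 39, None, None, None, 20, None, None, 38, 26]
In a BST, the LCA of p=4, q=46 is the first node v on the
root-to-leaf path with p <= v <= q (go left if both < v, right if both > v).
Walk from root:
  at 2: both 4 and 46 > 2, go right
  at 14: 4 <= 14 <= 46, this is the LCA
LCA = 14


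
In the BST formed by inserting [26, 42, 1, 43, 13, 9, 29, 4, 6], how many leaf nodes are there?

Tree built from: [26, 42, 1, 43, 13, 9, 29, 4, 6]
Tree (level-order array): [26, 1, 42, None, 13, 29, 43, 9, None, None, None, None, None, 4, None, None, 6]
Rule: A leaf has 0 children.
Per-node child counts:
  node 26: 2 child(ren)
  node 1: 1 child(ren)
  node 13: 1 child(ren)
  node 9: 1 child(ren)
  node 4: 1 child(ren)
  node 6: 0 child(ren)
  node 42: 2 child(ren)
  node 29: 0 child(ren)
  node 43: 0 child(ren)
Matching nodes: [6, 29, 43]
Count of leaf nodes: 3


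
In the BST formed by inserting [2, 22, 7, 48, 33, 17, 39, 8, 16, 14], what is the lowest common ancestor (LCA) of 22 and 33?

Tree insertion order: [2, 22, 7, 48, 33, 17, 39, 8, 16, 14]
Tree (level-order array): [2, None, 22, 7, 48, None, 17, 33, None, 8, None, None, 39, None, 16, None, None, 14]
In a BST, the LCA of p=22, q=33 is the first node v on the
root-to-leaf path with p <= v <= q (go left if both < v, right if both > v).
Walk from root:
  at 2: both 22 and 33 > 2, go right
  at 22: 22 <= 22 <= 33, this is the LCA
LCA = 22


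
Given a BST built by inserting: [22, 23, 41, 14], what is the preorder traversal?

Tree insertion order: [22, 23, 41, 14]
Tree (level-order array): [22, 14, 23, None, None, None, 41]
Preorder traversal: [22, 14, 23, 41]


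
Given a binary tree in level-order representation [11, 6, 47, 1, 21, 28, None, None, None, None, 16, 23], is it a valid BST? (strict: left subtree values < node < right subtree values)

Level-order array: [11, 6, 47, 1, 21, 28, None, None, None, None, 16, 23]
Validate using subtree bounds (lo, hi): at each node, require lo < value < hi,
then recurse left with hi=value and right with lo=value.
Preorder trace (stopping at first violation):
  at node 11 with bounds (-inf, +inf): OK
  at node 6 with bounds (-inf, 11): OK
  at node 1 with bounds (-inf, 6): OK
  at node 21 with bounds (6, 11): VIOLATION
Node 21 violates its bound: not (6 < 21 < 11).
Result: Not a valid BST


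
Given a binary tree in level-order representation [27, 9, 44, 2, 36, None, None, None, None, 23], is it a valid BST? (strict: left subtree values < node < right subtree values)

Level-order array: [27, 9, 44, 2, 36, None, None, None, None, 23]
Validate using subtree bounds (lo, hi): at each node, require lo < value < hi,
then recurse left with hi=value and right with lo=value.
Preorder trace (stopping at first violation):
  at node 27 with bounds (-inf, +inf): OK
  at node 9 with bounds (-inf, 27): OK
  at node 2 with bounds (-inf, 9): OK
  at node 36 with bounds (9, 27): VIOLATION
Node 36 violates its bound: not (9 < 36 < 27).
Result: Not a valid BST


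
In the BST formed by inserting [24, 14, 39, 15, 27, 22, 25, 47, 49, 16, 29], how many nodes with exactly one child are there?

Tree built from: [24, 14, 39, 15, 27, 22, 25, 47, 49, 16, 29]
Tree (level-order array): [24, 14, 39, None, 15, 27, 47, None, 22, 25, 29, None, 49, 16]
Rule: These are nodes with exactly 1 non-null child.
Per-node child counts:
  node 24: 2 child(ren)
  node 14: 1 child(ren)
  node 15: 1 child(ren)
  node 22: 1 child(ren)
  node 16: 0 child(ren)
  node 39: 2 child(ren)
  node 27: 2 child(ren)
  node 25: 0 child(ren)
  node 29: 0 child(ren)
  node 47: 1 child(ren)
  node 49: 0 child(ren)
Matching nodes: [14, 15, 22, 47]
Count of nodes with exactly one child: 4


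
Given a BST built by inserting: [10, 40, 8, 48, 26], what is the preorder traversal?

Tree insertion order: [10, 40, 8, 48, 26]
Tree (level-order array): [10, 8, 40, None, None, 26, 48]
Preorder traversal: [10, 8, 40, 26, 48]


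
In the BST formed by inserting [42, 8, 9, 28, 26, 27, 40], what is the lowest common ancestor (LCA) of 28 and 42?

Tree insertion order: [42, 8, 9, 28, 26, 27, 40]
Tree (level-order array): [42, 8, None, None, 9, None, 28, 26, 40, None, 27]
In a BST, the LCA of p=28, q=42 is the first node v on the
root-to-leaf path with p <= v <= q (go left if both < v, right if both > v).
Walk from root:
  at 42: 28 <= 42 <= 42, this is the LCA
LCA = 42


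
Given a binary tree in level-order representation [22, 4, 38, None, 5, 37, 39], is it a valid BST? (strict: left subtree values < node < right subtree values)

Level-order array: [22, 4, 38, None, 5, 37, 39]
Validate using subtree bounds (lo, hi): at each node, require lo < value < hi,
then recurse left with hi=value and right with lo=value.
Preorder trace (stopping at first violation):
  at node 22 with bounds (-inf, +inf): OK
  at node 4 with bounds (-inf, 22): OK
  at node 5 with bounds (4, 22): OK
  at node 38 with bounds (22, +inf): OK
  at node 37 with bounds (22, 38): OK
  at node 39 with bounds (38, +inf): OK
No violation found at any node.
Result: Valid BST


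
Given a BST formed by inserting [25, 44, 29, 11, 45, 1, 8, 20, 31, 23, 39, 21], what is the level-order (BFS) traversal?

Tree insertion order: [25, 44, 29, 11, 45, 1, 8, 20, 31, 23, 39, 21]
Tree (level-order array): [25, 11, 44, 1, 20, 29, 45, None, 8, None, 23, None, 31, None, None, None, None, 21, None, None, 39]
BFS from the root, enqueuing left then right child of each popped node:
  queue [25] -> pop 25, enqueue [11, 44], visited so far: [25]
  queue [11, 44] -> pop 11, enqueue [1, 20], visited so far: [25, 11]
  queue [44, 1, 20] -> pop 44, enqueue [29, 45], visited so far: [25, 11, 44]
  queue [1, 20, 29, 45] -> pop 1, enqueue [8], visited so far: [25, 11, 44, 1]
  queue [20, 29, 45, 8] -> pop 20, enqueue [23], visited so far: [25, 11, 44, 1, 20]
  queue [29, 45, 8, 23] -> pop 29, enqueue [31], visited so far: [25, 11, 44, 1, 20, 29]
  queue [45, 8, 23, 31] -> pop 45, enqueue [none], visited so far: [25, 11, 44, 1, 20, 29, 45]
  queue [8, 23, 31] -> pop 8, enqueue [none], visited so far: [25, 11, 44, 1, 20, 29, 45, 8]
  queue [23, 31] -> pop 23, enqueue [21], visited so far: [25, 11, 44, 1, 20, 29, 45, 8, 23]
  queue [31, 21] -> pop 31, enqueue [39], visited so far: [25, 11, 44, 1, 20, 29, 45, 8, 23, 31]
  queue [21, 39] -> pop 21, enqueue [none], visited so far: [25, 11, 44, 1, 20, 29, 45, 8, 23, 31, 21]
  queue [39] -> pop 39, enqueue [none], visited so far: [25, 11, 44, 1, 20, 29, 45, 8, 23, 31, 21, 39]
Result: [25, 11, 44, 1, 20, 29, 45, 8, 23, 31, 21, 39]


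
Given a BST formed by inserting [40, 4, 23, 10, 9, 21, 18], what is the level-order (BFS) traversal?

Tree insertion order: [40, 4, 23, 10, 9, 21, 18]
Tree (level-order array): [40, 4, None, None, 23, 10, None, 9, 21, None, None, 18]
BFS from the root, enqueuing left then right child of each popped node:
  queue [40] -> pop 40, enqueue [4], visited so far: [40]
  queue [4] -> pop 4, enqueue [23], visited so far: [40, 4]
  queue [23] -> pop 23, enqueue [10], visited so far: [40, 4, 23]
  queue [10] -> pop 10, enqueue [9, 21], visited so far: [40, 4, 23, 10]
  queue [9, 21] -> pop 9, enqueue [none], visited so far: [40, 4, 23, 10, 9]
  queue [21] -> pop 21, enqueue [18], visited so far: [40, 4, 23, 10, 9, 21]
  queue [18] -> pop 18, enqueue [none], visited so far: [40, 4, 23, 10, 9, 21, 18]
Result: [40, 4, 23, 10, 9, 21, 18]


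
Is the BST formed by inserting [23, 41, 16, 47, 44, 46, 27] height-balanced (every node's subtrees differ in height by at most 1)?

Tree (level-order array): [23, 16, 41, None, None, 27, 47, None, None, 44, None, None, 46]
Definition: a tree is height-balanced if, at every node, |h(left) - h(right)| <= 1 (empty subtree has height -1).
Bottom-up per-node check:
  node 16: h_left=-1, h_right=-1, diff=0 [OK], height=0
  node 27: h_left=-1, h_right=-1, diff=0 [OK], height=0
  node 46: h_left=-1, h_right=-1, diff=0 [OK], height=0
  node 44: h_left=-1, h_right=0, diff=1 [OK], height=1
  node 47: h_left=1, h_right=-1, diff=2 [FAIL (|1--1|=2 > 1)], height=2
  node 41: h_left=0, h_right=2, diff=2 [FAIL (|0-2|=2 > 1)], height=3
  node 23: h_left=0, h_right=3, diff=3 [FAIL (|0-3|=3 > 1)], height=4
Node 47 violates the condition: |1 - -1| = 2 > 1.
Result: Not balanced


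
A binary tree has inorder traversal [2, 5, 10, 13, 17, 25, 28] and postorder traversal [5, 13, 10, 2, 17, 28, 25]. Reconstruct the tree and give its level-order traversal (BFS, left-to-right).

Inorder:   [2, 5, 10, 13, 17, 25, 28]
Postorder: [5, 13, 10, 2, 17, 28, 25]
Algorithm: postorder visits root last, so walk postorder right-to-left;
each value is the root of the current inorder slice — split it at that
value, recurse on the right subtree first, then the left.
Recursive splits:
  root=25; inorder splits into left=[2, 5, 10, 13, 17], right=[28]
  root=28; inorder splits into left=[], right=[]
  root=17; inorder splits into left=[2, 5, 10, 13], right=[]
  root=2; inorder splits into left=[], right=[5, 10, 13]
  root=10; inorder splits into left=[5], right=[13]
  root=13; inorder splits into left=[], right=[]
  root=5; inorder splits into left=[], right=[]
Reconstructed level-order: [25, 17, 28, 2, 10, 5, 13]


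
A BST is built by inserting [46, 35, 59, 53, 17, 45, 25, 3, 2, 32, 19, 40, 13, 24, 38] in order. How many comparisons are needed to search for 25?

Search path for 25: 46 -> 35 -> 17 -> 25
Found: True
Comparisons: 4


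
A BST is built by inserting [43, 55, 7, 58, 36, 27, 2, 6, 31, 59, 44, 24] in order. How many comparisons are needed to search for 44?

Search path for 44: 43 -> 55 -> 44
Found: True
Comparisons: 3


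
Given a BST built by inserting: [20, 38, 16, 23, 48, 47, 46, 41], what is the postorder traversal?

Tree insertion order: [20, 38, 16, 23, 48, 47, 46, 41]
Tree (level-order array): [20, 16, 38, None, None, 23, 48, None, None, 47, None, 46, None, 41]
Postorder traversal: [16, 23, 41, 46, 47, 48, 38, 20]


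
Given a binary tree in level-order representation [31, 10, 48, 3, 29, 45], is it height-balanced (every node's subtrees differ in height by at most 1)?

Tree (level-order array): [31, 10, 48, 3, 29, 45]
Definition: a tree is height-balanced if, at every node, |h(left) - h(right)| <= 1 (empty subtree has height -1).
Bottom-up per-node check:
  node 3: h_left=-1, h_right=-1, diff=0 [OK], height=0
  node 29: h_left=-1, h_right=-1, diff=0 [OK], height=0
  node 10: h_left=0, h_right=0, diff=0 [OK], height=1
  node 45: h_left=-1, h_right=-1, diff=0 [OK], height=0
  node 48: h_left=0, h_right=-1, diff=1 [OK], height=1
  node 31: h_left=1, h_right=1, diff=0 [OK], height=2
All nodes satisfy the balance condition.
Result: Balanced


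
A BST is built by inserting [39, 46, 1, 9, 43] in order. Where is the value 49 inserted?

Starting tree (level order): [39, 1, 46, None, 9, 43]
Insertion path: 39 -> 46
Result: insert 49 as right child of 46
Final tree (level order): [39, 1, 46, None, 9, 43, 49]


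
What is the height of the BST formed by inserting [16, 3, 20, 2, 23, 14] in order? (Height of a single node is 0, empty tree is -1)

Insertion order: [16, 3, 20, 2, 23, 14]
Tree (level-order array): [16, 3, 20, 2, 14, None, 23]
Compute height bottom-up (empty subtree = -1):
  height(2) = 1 + max(-1, -1) = 0
  height(14) = 1 + max(-1, -1) = 0
  height(3) = 1 + max(0, 0) = 1
  height(23) = 1 + max(-1, -1) = 0
  height(20) = 1 + max(-1, 0) = 1
  height(16) = 1 + max(1, 1) = 2
Height = 2


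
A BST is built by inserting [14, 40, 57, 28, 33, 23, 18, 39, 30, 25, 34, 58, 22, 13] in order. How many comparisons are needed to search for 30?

Search path for 30: 14 -> 40 -> 28 -> 33 -> 30
Found: True
Comparisons: 5


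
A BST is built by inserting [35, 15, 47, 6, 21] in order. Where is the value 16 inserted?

Starting tree (level order): [35, 15, 47, 6, 21]
Insertion path: 35 -> 15 -> 21
Result: insert 16 as left child of 21
Final tree (level order): [35, 15, 47, 6, 21, None, None, None, None, 16]


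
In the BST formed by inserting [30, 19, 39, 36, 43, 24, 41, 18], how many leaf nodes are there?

Tree built from: [30, 19, 39, 36, 43, 24, 41, 18]
Tree (level-order array): [30, 19, 39, 18, 24, 36, 43, None, None, None, None, None, None, 41]
Rule: A leaf has 0 children.
Per-node child counts:
  node 30: 2 child(ren)
  node 19: 2 child(ren)
  node 18: 0 child(ren)
  node 24: 0 child(ren)
  node 39: 2 child(ren)
  node 36: 0 child(ren)
  node 43: 1 child(ren)
  node 41: 0 child(ren)
Matching nodes: [18, 24, 36, 41]
Count of leaf nodes: 4


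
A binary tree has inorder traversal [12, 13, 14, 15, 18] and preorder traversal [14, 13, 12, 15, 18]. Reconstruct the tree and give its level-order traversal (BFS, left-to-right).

Inorder:  [12, 13, 14, 15, 18]
Preorder: [14, 13, 12, 15, 18]
Algorithm: preorder visits root first, so consume preorder in order;
for each root, split the current inorder slice at that value into
left-subtree inorder and right-subtree inorder, then recurse.
Recursive splits:
  root=14; inorder splits into left=[12, 13], right=[15, 18]
  root=13; inorder splits into left=[12], right=[]
  root=12; inorder splits into left=[], right=[]
  root=15; inorder splits into left=[], right=[18]
  root=18; inorder splits into left=[], right=[]
Reconstructed level-order: [14, 13, 15, 12, 18]


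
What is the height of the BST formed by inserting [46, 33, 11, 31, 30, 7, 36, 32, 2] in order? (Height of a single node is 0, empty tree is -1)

Insertion order: [46, 33, 11, 31, 30, 7, 36, 32, 2]
Tree (level-order array): [46, 33, None, 11, 36, 7, 31, None, None, 2, None, 30, 32]
Compute height bottom-up (empty subtree = -1):
  height(2) = 1 + max(-1, -1) = 0
  height(7) = 1 + max(0, -1) = 1
  height(30) = 1 + max(-1, -1) = 0
  height(32) = 1 + max(-1, -1) = 0
  height(31) = 1 + max(0, 0) = 1
  height(11) = 1 + max(1, 1) = 2
  height(36) = 1 + max(-1, -1) = 0
  height(33) = 1 + max(2, 0) = 3
  height(46) = 1 + max(3, -1) = 4
Height = 4


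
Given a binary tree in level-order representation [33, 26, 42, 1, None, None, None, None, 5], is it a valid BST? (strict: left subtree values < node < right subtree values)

Level-order array: [33, 26, 42, 1, None, None, None, None, 5]
Validate using subtree bounds (lo, hi): at each node, require lo < value < hi,
then recurse left with hi=value and right with lo=value.
Preorder trace (stopping at first violation):
  at node 33 with bounds (-inf, +inf): OK
  at node 26 with bounds (-inf, 33): OK
  at node 1 with bounds (-inf, 26): OK
  at node 5 with bounds (1, 26): OK
  at node 42 with bounds (33, +inf): OK
No violation found at any node.
Result: Valid BST


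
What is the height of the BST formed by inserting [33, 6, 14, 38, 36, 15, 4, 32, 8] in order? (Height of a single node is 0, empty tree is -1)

Insertion order: [33, 6, 14, 38, 36, 15, 4, 32, 8]
Tree (level-order array): [33, 6, 38, 4, 14, 36, None, None, None, 8, 15, None, None, None, None, None, 32]
Compute height bottom-up (empty subtree = -1):
  height(4) = 1 + max(-1, -1) = 0
  height(8) = 1 + max(-1, -1) = 0
  height(32) = 1 + max(-1, -1) = 0
  height(15) = 1 + max(-1, 0) = 1
  height(14) = 1 + max(0, 1) = 2
  height(6) = 1 + max(0, 2) = 3
  height(36) = 1 + max(-1, -1) = 0
  height(38) = 1 + max(0, -1) = 1
  height(33) = 1 + max(3, 1) = 4
Height = 4


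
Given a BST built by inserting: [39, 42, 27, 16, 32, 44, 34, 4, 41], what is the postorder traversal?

Tree insertion order: [39, 42, 27, 16, 32, 44, 34, 4, 41]
Tree (level-order array): [39, 27, 42, 16, 32, 41, 44, 4, None, None, 34]
Postorder traversal: [4, 16, 34, 32, 27, 41, 44, 42, 39]


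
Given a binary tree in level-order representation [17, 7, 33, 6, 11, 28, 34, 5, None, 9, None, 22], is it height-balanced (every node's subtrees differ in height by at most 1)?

Tree (level-order array): [17, 7, 33, 6, 11, 28, 34, 5, None, 9, None, 22]
Definition: a tree is height-balanced if, at every node, |h(left) - h(right)| <= 1 (empty subtree has height -1).
Bottom-up per-node check:
  node 5: h_left=-1, h_right=-1, diff=0 [OK], height=0
  node 6: h_left=0, h_right=-1, diff=1 [OK], height=1
  node 9: h_left=-1, h_right=-1, diff=0 [OK], height=0
  node 11: h_left=0, h_right=-1, diff=1 [OK], height=1
  node 7: h_left=1, h_right=1, diff=0 [OK], height=2
  node 22: h_left=-1, h_right=-1, diff=0 [OK], height=0
  node 28: h_left=0, h_right=-1, diff=1 [OK], height=1
  node 34: h_left=-1, h_right=-1, diff=0 [OK], height=0
  node 33: h_left=1, h_right=0, diff=1 [OK], height=2
  node 17: h_left=2, h_right=2, diff=0 [OK], height=3
All nodes satisfy the balance condition.
Result: Balanced


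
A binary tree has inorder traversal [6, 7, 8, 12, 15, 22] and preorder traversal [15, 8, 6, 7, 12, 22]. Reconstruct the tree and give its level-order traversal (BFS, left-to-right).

Inorder:  [6, 7, 8, 12, 15, 22]
Preorder: [15, 8, 6, 7, 12, 22]
Algorithm: preorder visits root first, so consume preorder in order;
for each root, split the current inorder slice at that value into
left-subtree inorder and right-subtree inorder, then recurse.
Recursive splits:
  root=15; inorder splits into left=[6, 7, 8, 12], right=[22]
  root=8; inorder splits into left=[6, 7], right=[12]
  root=6; inorder splits into left=[], right=[7]
  root=7; inorder splits into left=[], right=[]
  root=12; inorder splits into left=[], right=[]
  root=22; inorder splits into left=[], right=[]
Reconstructed level-order: [15, 8, 22, 6, 12, 7]


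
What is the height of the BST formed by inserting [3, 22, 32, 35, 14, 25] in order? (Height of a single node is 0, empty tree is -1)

Insertion order: [3, 22, 32, 35, 14, 25]
Tree (level-order array): [3, None, 22, 14, 32, None, None, 25, 35]
Compute height bottom-up (empty subtree = -1):
  height(14) = 1 + max(-1, -1) = 0
  height(25) = 1 + max(-1, -1) = 0
  height(35) = 1 + max(-1, -1) = 0
  height(32) = 1 + max(0, 0) = 1
  height(22) = 1 + max(0, 1) = 2
  height(3) = 1 + max(-1, 2) = 3
Height = 3


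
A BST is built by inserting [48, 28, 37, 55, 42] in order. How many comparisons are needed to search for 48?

Search path for 48: 48
Found: True
Comparisons: 1


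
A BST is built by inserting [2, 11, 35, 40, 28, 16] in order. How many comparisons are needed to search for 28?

Search path for 28: 2 -> 11 -> 35 -> 28
Found: True
Comparisons: 4


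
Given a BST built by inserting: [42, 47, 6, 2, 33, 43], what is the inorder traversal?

Tree insertion order: [42, 47, 6, 2, 33, 43]
Tree (level-order array): [42, 6, 47, 2, 33, 43]
Inorder traversal: [2, 6, 33, 42, 43, 47]


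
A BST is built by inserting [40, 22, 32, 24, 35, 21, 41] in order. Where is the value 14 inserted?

Starting tree (level order): [40, 22, 41, 21, 32, None, None, None, None, 24, 35]
Insertion path: 40 -> 22 -> 21
Result: insert 14 as left child of 21
Final tree (level order): [40, 22, 41, 21, 32, None, None, 14, None, 24, 35]


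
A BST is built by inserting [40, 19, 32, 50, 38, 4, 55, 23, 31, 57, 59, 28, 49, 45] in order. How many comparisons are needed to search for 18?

Search path for 18: 40 -> 19 -> 4
Found: False
Comparisons: 3


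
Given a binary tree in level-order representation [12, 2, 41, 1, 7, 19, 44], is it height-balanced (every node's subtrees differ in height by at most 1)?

Tree (level-order array): [12, 2, 41, 1, 7, 19, 44]
Definition: a tree is height-balanced if, at every node, |h(left) - h(right)| <= 1 (empty subtree has height -1).
Bottom-up per-node check:
  node 1: h_left=-1, h_right=-1, diff=0 [OK], height=0
  node 7: h_left=-1, h_right=-1, diff=0 [OK], height=0
  node 2: h_left=0, h_right=0, diff=0 [OK], height=1
  node 19: h_left=-1, h_right=-1, diff=0 [OK], height=0
  node 44: h_left=-1, h_right=-1, diff=0 [OK], height=0
  node 41: h_left=0, h_right=0, diff=0 [OK], height=1
  node 12: h_left=1, h_right=1, diff=0 [OK], height=2
All nodes satisfy the balance condition.
Result: Balanced


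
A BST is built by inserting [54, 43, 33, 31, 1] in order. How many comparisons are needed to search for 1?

Search path for 1: 54 -> 43 -> 33 -> 31 -> 1
Found: True
Comparisons: 5


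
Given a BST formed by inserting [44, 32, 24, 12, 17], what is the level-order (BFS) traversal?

Tree insertion order: [44, 32, 24, 12, 17]
Tree (level-order array): [44, 32, None, 24, None, 12, None, None, 17]
BFS from the root, enqueuing left then right child of each popped node:
  queue [44] -> pop 44, enqueue [32], visited so far: [44]
  queue [32] -> pop 32, enqueue [24], visited so far: [44, 32]
  queue [24] -> pop 24, enqueue [12], visited so far: [44, 32, 24]
  queue [12] -> pop 12, enqueue [17], visited so far: [44, 32, 24, 12]
  queue [17] -> pop 17, enqueue [none], visited so far: [44, 32, 24, 12, 17]
Result: [44, 32, 24, 12, 17]


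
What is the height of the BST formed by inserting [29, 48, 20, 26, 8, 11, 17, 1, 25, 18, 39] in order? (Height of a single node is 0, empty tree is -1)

Insertion order: [29, 48, 20, 26, 8, 11, 17, 1, 25, 18, 39]
Tree (level-order array): [29, 20, 48, 8, 26, 39, None, 1, 11, 25, None, None, None, None, None, None, 17, None, None, None, 18]
Compute height bottom-up (empty subtree = -1):
  height(1) = 1 + max(-1, -1) = 0
  height(18) = 1 + max(-1, -1) = 0
  height(17) = 1 + max(-1, 0) = 1
  height(11) = 1 + max(-1, 1) = 2
  height(8) = 1 + max(0, 2) = 3
  height(25) = 1 + max(-1, -1) = 0
  height(26) = 1 + max(0, -1) = 1
  height(20) = 1 + max(3, 1) = 4
  height(39) = 1 + max(-1, -1) = 0
  height(48) = 1 + max(0, -1) = 1
  height(29) = 1 + max(4, 1) = 5
Height = 5


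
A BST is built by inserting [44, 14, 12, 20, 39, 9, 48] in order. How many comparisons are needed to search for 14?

Search path for 14: 44 -> 14
Found: True
Comparisons: 2


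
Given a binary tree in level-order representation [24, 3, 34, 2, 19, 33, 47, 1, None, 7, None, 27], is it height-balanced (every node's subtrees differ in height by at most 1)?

Tree (level-order array): [24, 3, 34, 2, 19, 33, 47, 1, None, 7, None, 27]
Definition: a tree is height-balanced if, at every node, |h(left) - h(right)| <= 1 (empty subtree has height -1).
Bottom-up per-node check:
  node 1: h_left=-1, h_right=-1, diff=0 [OK], height=0
  node 2: h_left=0, h_right=-1, diff=1 [OK], height=1
  node 7: h_left=-1, h_right=-1, diff=0 [OK], height=0
  node 19: h_left=0, h_right=-1, diff=1 [OK], height=1
  node 3: h_left=1, h_right=1, diff=0 [OK], height=2
  node 27: h_left=-1, h_right=-1, diff=0 [OK], height=0
  node 33: h_left=0, h_right=-1, diff=1 [OK], height=1
  node 47: h_left=-1, h_right=-1, diff=0 [OK], height=0
  node 34: h_left=1, h_right=0, diff=1 [OK], height=2
  node 24: h_left=2, h_right=2, diff=0 [OK], height=3
All nodes satisfy the balance condition.
Result: Balanced


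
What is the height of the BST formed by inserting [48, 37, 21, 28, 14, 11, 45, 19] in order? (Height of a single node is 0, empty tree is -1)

Insertion order: [48, 37, 21, 28, 14, 11, 45, 19]
Tree (level-order array): [48, 37, None, 21, 45, 14, 28, None, None, 11, 19]
Compute height bottom-up (empty subtree = -1):
  height(11) = 1 + max(-1, -1) = 0
  height(19) = 1 + max(-1, -1) = 0
  height(14) = 1 + max(0, 0) = 1
  height(28) = 1 + max(-1, -1) = 0
  height(21) = 1 + max(1, 0) = 2
  height(45) = 1 + max(-1, -1) = 0
  height(37) = 1 + max(2, 0) = 3
  height(48) = 1 + max(3, -1) = 4
Height = 4


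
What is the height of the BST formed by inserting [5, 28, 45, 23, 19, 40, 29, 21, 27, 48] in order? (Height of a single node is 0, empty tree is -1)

Insertion order: [5, 28, 45, 23, 19, 40, 29, 21, 27, 48]
Tree (level-order array): [5, None, 28, 23, 45, 19, 27, 40, 48, None, 21, None, None, 29]
Compute height bottom-up (empty subtree = -1):
  height(21) = 1 + max(-1, -1) = 0
  height(19) = 1 + max(-1, 0) = 1
  height(27) = 1 + max(-1, -1) = 0
  height(23) = 1 + max(1, 0) = 2
  height(29) = 1 + max(-1, -1) = 0
  height(40) = 1 + max(0, -1) = 1
  height(48) = 1 + max(-1, -1) = 0
  height(45) = 1 + max(1, 0) = 2
  height(28) = 1 + max(2, 2) = 3
  height(5) = 1 + max(-1, 3) = 4
Height = 4


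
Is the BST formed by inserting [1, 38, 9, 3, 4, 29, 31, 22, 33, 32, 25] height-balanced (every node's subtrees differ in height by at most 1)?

Tree (level-order array): [1, None, 38, 9, None, 3, 29, None, 4, 22, 31, None, None, None, 25, None, 33, None, None, 32]
Definition: a tree is height-balanced if, at every node, |h(left) - h(right)| <= 1 (empty subtree has height -1).
Bottom-up per-node check:
  node 4: h_left=-1, h_right=-1, diff=0 [OK], height=0
  node 3: h_left=-1, h_right=0, diff=1 [OK], height=1
  node 25: h_left=-1, h_right=-1, diff=0 [OK], height=0
  node 22: h_left=-1, h_right=0, diff=1 [OK], height=1
  node 32: h_left=-1, h_right=-1, diff=0 [OK], height=0
  node 33: h_left=0, h_right=-1, diff=1 [OK], height=1
  node 31: h_left=-1, h_right=1, diff=2 [FAIL (|-1-1|=2 > 1)], height=2
  node 29: h_left=1, h_right=2, diff=1 [OK], height=3
  node 9: h_left=1, h_right=3, diff=2 [FAIL (|1-3|=2 > 1)], height=4
  node 38: h_left=4, h_right=-1, diff=5 [FAIL (|4--1|=5 > 1)], height=5
  node 1: h_left=-1, h_right=5, diff=6 [FAIL (|-1-5|=6 > 1)], height=6
Node 31 violates the condition: |-1 - 1| = 2 > 1.
Result: Not balanced


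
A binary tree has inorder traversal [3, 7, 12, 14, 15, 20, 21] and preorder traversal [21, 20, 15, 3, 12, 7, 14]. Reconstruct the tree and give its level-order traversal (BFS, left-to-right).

Inorder:  [3, 7, 12, 14, 15, 20, 21]
Preorder: [21, 20, 15, 3, 12, 7, 14]
Algorithm: preorder visits root first, so consume preorder in order;
for each root, split the current inorder slice at that value into
left-subtree inorder and right-subtree inorder, then recurse.
Recursive splits:
  root=21; inorder splits into left=[3, 7, 12, 14, 15, 20], right=[]
  root=20; inorder splits into left=[3, 7, 12, 14, 15], right=[]
  root=15; inorder splits into left=[3, 7, 12, 14], right=[]
  root=3; inorder splits into left=[], right=[7, 12, 14]
  root=12; inorder splits into left=[7], right=[14]
  root=7; inorder splits into left=[], right=[]
  root=14; inorder splits into left=[], right=[]
Reconstructed level-order: [21, 20, 15, 3, 12, 7, 14]


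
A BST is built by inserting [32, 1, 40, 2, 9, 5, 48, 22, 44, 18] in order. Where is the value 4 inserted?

Starting tree (level order): [32, 1, 40, None, 2, None, 48, None, 9, 44, None, 5, 22, None, None, None, None, 18]
Insertion path: 32 -> 1 -> 2 -> 9 -> 5
Result: insert 4 as left child of 5
Final tree (level order): [32, 1, 40, None, 2, None, 48, None, 9, 44, None, 5, 22, None, None, 4, None, 18]
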